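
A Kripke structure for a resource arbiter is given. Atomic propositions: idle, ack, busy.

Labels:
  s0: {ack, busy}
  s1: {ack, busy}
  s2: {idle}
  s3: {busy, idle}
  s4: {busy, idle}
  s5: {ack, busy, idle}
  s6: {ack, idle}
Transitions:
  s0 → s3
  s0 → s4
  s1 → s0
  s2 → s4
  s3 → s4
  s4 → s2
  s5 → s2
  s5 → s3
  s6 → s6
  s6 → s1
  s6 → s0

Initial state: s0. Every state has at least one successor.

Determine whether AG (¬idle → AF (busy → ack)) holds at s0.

States satisfying ¬idle → AF (busy → ack): {s0, s1, s2, s3, s4, s5, s6}.
States satisfying AG (¬idle → AF (busy → ack)): {s0, s1, s2, s3, s4, s5, s6}.
Every state reachable from s0 satisfies ¬idle → AF (busy → ack).
s0 ∈ Sat(AG (¬idle → AF (busy → ack))).

Holds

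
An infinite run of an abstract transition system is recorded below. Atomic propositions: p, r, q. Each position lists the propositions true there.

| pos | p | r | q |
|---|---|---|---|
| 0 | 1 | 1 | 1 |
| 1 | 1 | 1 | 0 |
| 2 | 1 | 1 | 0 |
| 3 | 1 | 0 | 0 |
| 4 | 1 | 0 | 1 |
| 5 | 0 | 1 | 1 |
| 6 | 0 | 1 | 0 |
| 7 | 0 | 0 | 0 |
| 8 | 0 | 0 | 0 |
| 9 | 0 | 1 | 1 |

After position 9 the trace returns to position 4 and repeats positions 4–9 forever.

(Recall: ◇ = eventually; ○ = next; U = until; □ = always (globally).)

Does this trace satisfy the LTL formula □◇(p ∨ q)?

Yes

◇(p ∨ q) holds at every position 0..9, and those are all positions ever visited, so □◇(p ∨ q) holds.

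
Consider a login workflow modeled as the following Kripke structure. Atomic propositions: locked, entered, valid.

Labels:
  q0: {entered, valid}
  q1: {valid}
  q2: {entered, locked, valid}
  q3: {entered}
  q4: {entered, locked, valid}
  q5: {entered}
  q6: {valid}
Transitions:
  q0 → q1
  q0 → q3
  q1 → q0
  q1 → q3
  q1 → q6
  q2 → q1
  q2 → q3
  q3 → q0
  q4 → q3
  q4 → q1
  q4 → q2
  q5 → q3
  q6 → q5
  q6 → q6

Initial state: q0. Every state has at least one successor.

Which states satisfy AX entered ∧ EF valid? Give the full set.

{q3, q5}

States satisfying entered: {q0, q2, q3, q4, q5}.
States satisfying AX entered: {q3, q5}.
States satisfying valid: {q0, q1, q2, q4, q6}.
States satisfying EF valid: {q0, q1, q2, q3, q4, q5, q6}.
States satisfying AX entered ∧ EF valid: {q3, q5}.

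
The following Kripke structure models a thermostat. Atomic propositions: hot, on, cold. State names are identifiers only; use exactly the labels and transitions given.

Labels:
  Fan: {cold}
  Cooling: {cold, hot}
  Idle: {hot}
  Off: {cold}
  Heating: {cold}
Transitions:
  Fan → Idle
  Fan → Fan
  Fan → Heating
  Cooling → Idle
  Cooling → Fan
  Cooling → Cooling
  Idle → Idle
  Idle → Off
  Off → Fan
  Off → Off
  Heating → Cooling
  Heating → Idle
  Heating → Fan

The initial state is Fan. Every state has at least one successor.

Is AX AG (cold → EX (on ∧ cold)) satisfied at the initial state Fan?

States satisfying AG (cold → EX (on ∧ cold)): ∅.
States satisfying AX AG (cold → EX (on ∧ cold)): ∅.
Fan ∉ Sat(AX AG (cold → EX (on ∧ cold))).

No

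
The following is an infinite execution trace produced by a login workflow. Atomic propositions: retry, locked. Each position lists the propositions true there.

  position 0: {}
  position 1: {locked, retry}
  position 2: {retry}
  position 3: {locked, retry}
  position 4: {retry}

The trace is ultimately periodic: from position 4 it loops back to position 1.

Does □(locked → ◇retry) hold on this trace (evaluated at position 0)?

locked → ◇retry holds at every position 0..4, and those are all positions ever visited, so □(locked → ◇retry) holds.
Positions where locked holds: 1, 3.
Check ◇retry at each: 1→ok, 3→ok.

Holds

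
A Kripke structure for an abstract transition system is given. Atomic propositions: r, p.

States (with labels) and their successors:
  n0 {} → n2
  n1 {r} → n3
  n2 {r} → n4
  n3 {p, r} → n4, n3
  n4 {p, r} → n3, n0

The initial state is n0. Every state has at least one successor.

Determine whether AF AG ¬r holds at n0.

States satisfying AG ¬r: ∅.
States satisfying AF AG ¬r: ∅.
There is a path from n0 along which AG ¬r never holds.
n0 ∉ Sat(AF AG ¬r).

Does not hold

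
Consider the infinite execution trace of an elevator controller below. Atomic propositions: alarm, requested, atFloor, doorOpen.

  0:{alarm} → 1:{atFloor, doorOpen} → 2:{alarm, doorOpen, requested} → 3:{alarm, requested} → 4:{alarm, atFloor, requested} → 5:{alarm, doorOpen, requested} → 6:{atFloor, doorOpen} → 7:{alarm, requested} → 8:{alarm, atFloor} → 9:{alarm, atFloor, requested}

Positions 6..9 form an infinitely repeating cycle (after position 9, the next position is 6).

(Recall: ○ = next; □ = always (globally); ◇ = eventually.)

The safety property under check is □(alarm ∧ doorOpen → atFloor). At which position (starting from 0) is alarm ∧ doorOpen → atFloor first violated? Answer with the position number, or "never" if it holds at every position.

2

Check alarm ∧ doorOpen → atFloor at each position in order: 0 ✓, 1 ✓.
At position 2 the labels are {alarm, doorOpen, requested}, so alarm ∧ doorOpen → atFloor is false there. This is the first violation.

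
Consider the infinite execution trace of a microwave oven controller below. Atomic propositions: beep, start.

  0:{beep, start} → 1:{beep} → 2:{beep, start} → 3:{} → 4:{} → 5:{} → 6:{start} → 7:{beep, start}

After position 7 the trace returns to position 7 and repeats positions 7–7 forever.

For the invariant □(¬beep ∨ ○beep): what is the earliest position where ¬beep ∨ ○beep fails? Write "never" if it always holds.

Check ¬beep ∨ ○beep at each position in order: 0 ✓, 1 ✓.
At position 2 the labels are {beep, start} and the next position 3 has {}, so ¬beep ∨ ○beep is false there. This is the first violation.

2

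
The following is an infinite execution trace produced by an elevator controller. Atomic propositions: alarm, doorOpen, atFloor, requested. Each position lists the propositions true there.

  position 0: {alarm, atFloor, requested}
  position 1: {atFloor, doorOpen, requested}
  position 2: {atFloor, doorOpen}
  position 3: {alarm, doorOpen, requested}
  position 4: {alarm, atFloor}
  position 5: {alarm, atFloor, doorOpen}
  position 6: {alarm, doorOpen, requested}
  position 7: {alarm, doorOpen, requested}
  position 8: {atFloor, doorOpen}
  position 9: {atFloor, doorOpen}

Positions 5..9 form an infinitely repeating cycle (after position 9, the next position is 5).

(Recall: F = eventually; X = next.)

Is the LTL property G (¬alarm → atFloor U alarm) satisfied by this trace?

Satisfied

¬alarm → atFloor U alarm holds at every position 0..9, and those are all positions ever visited, so G (¬alarm → atFloor U alarm) holds.
Positions where ¬alarm holds: 1, 2, 8, 9.
Check atFloor U alarm at each: 1→ok, 2→ok, 8→ok, 9→ok.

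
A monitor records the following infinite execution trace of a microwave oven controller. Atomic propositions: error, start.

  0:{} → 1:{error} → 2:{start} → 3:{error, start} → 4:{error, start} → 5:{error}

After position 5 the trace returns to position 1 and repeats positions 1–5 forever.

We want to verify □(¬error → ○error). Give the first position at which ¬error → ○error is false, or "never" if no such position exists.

¬error → ○error holds at every position 0..5, and those are all the positions the trace ever visits, so the invariant □(¬error → ○error) is never violated.

never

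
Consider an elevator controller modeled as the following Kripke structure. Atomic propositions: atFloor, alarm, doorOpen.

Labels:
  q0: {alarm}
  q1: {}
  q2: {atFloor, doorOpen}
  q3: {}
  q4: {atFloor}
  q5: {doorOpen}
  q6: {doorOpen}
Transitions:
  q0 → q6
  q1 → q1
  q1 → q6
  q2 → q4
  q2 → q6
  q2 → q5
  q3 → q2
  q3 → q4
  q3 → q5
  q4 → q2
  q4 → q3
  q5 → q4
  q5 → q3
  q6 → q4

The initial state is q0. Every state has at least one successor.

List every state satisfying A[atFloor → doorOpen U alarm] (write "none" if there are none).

{q0}

States satisfying atFloor → doorOpen: {q0, q1, q2, q3, q5, q6}.
States satisfying alarm: {q0}.
States satisfying A[atFloor → doorOpen U alarm]: {q0}.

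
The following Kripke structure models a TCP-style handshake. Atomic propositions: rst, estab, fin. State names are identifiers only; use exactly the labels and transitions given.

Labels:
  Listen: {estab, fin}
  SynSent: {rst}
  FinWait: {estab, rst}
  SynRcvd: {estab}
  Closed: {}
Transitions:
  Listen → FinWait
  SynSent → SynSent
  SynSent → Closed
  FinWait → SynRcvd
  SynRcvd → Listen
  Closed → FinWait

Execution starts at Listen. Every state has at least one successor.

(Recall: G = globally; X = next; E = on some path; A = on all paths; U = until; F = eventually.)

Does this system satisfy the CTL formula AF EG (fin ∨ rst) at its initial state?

States satisfying EG (fin ∨ rst): {SynSent}.
States satisfying AF EG (fin ∨ rst): {SynSent}.
There is a path from Listen along which EG (fin ∨ rst) never holds.
Listen ∉ Sat(AF EG (fin ∨ rst)).

No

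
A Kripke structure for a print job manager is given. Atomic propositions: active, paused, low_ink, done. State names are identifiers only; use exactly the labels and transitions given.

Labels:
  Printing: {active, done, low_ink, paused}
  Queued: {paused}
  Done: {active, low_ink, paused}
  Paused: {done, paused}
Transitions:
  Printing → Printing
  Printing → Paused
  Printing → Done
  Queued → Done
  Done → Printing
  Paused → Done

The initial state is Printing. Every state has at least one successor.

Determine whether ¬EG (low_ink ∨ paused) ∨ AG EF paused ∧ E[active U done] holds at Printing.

Satisfied

States satisfying low_ink ∨ paused: {Printing, Queued, Done, Paused}.
States satisfying EG (low_ink ∨ paused): {Printing, Queued, Done, Paused}.
States satisfying ¬EG (low_ink ∨ paused): ∅.
States satisfying EF paused: {Printing, Queued, Done, Paused}.
States satisfying AG EF paused: {Printing, Queued, Done, Paused}.
States satisfying active: {Printing, Done}.
States satisfying done: {Printing, Paused}.
States satisfying E[active U done]: {Printing, Done, Paused}.
States satisfying AG EF paused ∧ E[active U done]: {Printing, Done, Paused}.
States satisfying ¬EG (low_ink ∨ paused) ∨ AG EF paused ∧ E[active U done]: {Printing, Done, Paused}.
Printing ∈ Sat(¬EG (low_ink ∨ paused) ∨ AG EF paused ∧ E[active U done]).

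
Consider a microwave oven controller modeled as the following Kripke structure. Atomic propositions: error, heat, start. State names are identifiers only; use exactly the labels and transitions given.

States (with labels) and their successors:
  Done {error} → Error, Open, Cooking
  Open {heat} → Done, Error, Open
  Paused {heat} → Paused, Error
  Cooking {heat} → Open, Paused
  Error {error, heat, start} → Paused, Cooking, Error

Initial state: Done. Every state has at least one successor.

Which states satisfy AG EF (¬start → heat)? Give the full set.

States satisfying EF (¬start → heat): {Done, Open, Paused, Cooking, Error}.
States satisfying AG EF (¬start → heat): {Done, Open, Paused, Cooking, Error}.

{Done, Open, Paused, Cooking, Error}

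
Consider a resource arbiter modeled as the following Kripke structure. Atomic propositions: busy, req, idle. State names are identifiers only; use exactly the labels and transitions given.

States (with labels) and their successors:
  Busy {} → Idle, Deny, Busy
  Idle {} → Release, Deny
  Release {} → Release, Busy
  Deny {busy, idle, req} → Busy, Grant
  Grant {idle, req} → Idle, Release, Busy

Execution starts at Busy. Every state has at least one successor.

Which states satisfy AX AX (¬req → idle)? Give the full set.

States satisfying AX (¬req → idle): ∅.
States satisfying AX AX (¬req → idle): ∅.

none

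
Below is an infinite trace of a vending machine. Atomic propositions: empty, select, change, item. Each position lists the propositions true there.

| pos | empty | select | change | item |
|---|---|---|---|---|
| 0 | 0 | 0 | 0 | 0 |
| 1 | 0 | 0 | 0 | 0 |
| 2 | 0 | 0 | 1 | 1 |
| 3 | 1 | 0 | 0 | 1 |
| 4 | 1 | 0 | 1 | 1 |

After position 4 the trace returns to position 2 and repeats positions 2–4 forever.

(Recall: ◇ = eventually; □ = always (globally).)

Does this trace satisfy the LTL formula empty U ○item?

Walking from position 0: at position 0, ○item has not yet held and empty fails, so empty U ○item is false.

Violated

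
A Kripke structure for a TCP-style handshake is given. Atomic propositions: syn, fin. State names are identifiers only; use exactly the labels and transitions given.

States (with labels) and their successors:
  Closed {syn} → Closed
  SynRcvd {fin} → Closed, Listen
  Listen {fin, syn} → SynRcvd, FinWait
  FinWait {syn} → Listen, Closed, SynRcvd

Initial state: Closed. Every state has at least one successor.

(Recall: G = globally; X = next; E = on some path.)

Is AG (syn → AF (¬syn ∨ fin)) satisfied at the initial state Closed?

States satisfying syn → AF (¬syn ∨ fin): {SynRcvd, Listen}.
States satisfying AG (syn → AF (¬syn ∨ fin)): ∅.
Closed is reachable from Closed and violates syn → AF (¬syn ∨ fin), so AG fails at Closed.
Closed ∉ Sat(AG (syn → AF (¬syn ∨ fin))).

Violated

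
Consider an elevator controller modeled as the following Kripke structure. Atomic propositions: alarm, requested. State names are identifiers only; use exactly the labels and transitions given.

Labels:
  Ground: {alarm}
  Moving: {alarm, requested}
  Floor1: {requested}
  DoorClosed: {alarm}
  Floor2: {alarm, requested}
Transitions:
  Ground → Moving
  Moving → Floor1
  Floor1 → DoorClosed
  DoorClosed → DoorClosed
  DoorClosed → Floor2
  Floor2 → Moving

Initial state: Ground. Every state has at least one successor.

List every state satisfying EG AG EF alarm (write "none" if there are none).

{Ground, Moving, Floor1, DoorClosed, Floor2}

States satisfying AG EF alarm: {Ground, Moving, Floor1, DoorClosed, Floor2}.
States satisfying EG AG EF alarm: {Ground, Moving, Floor1, DoorClosed, Floor2}.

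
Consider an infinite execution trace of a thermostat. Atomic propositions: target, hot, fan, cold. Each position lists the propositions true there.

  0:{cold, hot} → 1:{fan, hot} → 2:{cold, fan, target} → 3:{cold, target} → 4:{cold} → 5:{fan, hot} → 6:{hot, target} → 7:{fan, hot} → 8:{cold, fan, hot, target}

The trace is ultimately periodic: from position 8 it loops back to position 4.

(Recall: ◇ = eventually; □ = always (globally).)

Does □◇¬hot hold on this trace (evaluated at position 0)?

Satisfied

◇¬hot holds at every position 0..8, and those are all positions ever visited, so □◇¬hot holds.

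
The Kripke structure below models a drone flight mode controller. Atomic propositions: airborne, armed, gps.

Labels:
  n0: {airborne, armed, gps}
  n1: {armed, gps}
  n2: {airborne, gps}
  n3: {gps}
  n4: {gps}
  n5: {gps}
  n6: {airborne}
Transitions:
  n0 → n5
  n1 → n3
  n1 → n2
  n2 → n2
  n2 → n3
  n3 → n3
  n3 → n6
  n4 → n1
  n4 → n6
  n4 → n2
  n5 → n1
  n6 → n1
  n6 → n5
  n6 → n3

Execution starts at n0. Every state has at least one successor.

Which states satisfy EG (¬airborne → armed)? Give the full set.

States satisfying ¬airborne → armed: {n0, n1, n2, n6}.
States satisfying EG (¬airborne → armed): {n1, n2, n6}.

{n1, n2, n6}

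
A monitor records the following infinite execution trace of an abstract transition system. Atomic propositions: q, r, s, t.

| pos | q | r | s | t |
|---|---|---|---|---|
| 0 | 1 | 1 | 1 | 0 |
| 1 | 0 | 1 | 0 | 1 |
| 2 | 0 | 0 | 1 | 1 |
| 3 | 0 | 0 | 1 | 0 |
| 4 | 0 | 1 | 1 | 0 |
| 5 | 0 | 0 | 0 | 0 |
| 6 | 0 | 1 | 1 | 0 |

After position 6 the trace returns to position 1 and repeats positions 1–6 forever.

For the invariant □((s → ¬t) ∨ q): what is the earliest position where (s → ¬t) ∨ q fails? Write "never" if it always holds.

Check (s → ¬t) ∨ q at each position in order: 0 ✓, 1 ✓.
At position 2 the labels are {s, t}, so (s → ¬t) ∨ q is false there. This is the first violation.

2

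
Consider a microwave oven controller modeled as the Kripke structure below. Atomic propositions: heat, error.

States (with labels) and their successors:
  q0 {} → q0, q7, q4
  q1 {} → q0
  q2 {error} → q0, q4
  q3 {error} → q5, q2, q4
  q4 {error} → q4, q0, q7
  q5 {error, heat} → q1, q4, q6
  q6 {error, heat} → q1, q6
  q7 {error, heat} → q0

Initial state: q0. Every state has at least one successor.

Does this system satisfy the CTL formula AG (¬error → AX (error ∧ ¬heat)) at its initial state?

States satisfying ¬error → AX (error ∧ ¬heat): {q2, q3, q4, q5, q6, q7}.
States satisfying AG (¬error → AX (error ∧ ¬heat)): ∅.
q0 is reachable from q0 and violates ¬error → AX (error ∧ ¬heat), so AG fails at q0.
q0 ∉ Sat(AG (¬error → AX (error ∧ ¬heat))).

Violated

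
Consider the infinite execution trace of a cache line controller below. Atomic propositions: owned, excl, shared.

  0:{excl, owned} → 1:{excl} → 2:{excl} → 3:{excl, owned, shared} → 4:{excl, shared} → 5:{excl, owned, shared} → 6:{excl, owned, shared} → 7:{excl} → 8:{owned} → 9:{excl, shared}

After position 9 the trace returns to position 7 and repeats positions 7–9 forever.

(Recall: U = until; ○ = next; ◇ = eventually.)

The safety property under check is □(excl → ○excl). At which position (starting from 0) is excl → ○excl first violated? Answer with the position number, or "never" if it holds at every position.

Check excl → ○excl at each position in order: 0 ✓, 1 ✓, 2 ✓, 3 ✓, 4 ✓, 5 ✓, 6 ✓.
At position 7 the labels are {excl} and the next position 8 has {owned}, so excl → ○excl is false there. This is the first violation.

7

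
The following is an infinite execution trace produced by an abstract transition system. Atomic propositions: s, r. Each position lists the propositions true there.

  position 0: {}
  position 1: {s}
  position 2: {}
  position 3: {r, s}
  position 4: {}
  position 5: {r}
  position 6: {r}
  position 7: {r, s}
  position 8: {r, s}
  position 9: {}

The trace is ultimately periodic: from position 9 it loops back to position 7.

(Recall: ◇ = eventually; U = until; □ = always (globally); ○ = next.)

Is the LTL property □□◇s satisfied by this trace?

Satisfied

□◇s holds at every position 0..9, and those are all positions ever visited, so □□◇s holds.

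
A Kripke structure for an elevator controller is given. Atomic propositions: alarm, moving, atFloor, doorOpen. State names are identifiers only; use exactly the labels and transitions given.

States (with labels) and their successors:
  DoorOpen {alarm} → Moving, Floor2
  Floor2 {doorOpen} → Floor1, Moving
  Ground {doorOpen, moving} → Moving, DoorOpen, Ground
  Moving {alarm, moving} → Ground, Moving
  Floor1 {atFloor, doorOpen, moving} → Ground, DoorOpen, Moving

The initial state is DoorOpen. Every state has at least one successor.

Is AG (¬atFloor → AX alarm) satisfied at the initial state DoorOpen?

States satisfying ¬atFloor → AX alarm: {Floor1}.
States satisfying AG (¬atFloor → AX alarm): ∅.
DoorOpen is reachable from DoorOpen and violates ¬atFloor → AX alarm, so AG fails at DoorOpen.
DoorOpen ∉ Sat(AG (¬atFloor → AX alarm)).

Does not hold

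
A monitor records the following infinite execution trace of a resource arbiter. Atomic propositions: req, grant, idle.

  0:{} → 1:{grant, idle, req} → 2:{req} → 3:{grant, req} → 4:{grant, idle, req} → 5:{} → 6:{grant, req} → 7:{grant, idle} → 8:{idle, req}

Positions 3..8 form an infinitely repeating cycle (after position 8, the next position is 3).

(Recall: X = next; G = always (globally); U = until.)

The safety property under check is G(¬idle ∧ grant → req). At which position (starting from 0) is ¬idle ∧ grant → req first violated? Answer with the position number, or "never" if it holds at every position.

never

¬idle ∧ grant → req holds at every position 0..8, and those are all the positions the trace ever visits, so the invariant G(¬idle ∧ grant → req) is never violated.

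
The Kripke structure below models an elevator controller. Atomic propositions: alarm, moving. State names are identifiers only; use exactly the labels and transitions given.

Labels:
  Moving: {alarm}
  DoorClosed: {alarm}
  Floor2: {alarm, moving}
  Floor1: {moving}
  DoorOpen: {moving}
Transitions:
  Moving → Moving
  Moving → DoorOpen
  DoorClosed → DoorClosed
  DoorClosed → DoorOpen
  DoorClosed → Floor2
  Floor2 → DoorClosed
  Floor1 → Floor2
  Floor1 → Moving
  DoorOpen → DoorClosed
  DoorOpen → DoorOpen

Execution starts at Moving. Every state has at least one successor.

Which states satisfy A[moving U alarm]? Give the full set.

States satisfying moving: {Floor2, Floor1, DoorOpen}.
States satisfying alarm: {Moving, DoorClosed, Floor2}.
States satisfying A[moving U alarm]: {Moving, DoorClosed, Floor2, Floor1}.

{Moving, DoorClosed, Floor2, Floor1}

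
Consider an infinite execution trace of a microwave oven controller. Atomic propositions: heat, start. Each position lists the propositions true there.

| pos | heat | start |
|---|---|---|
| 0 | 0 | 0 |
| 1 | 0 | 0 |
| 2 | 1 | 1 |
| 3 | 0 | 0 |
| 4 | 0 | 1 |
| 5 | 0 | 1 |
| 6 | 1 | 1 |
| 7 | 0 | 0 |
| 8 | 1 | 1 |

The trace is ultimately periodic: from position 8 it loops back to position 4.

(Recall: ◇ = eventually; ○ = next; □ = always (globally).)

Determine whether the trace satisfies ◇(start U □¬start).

Does not hold

start U □¬start is false at every position 0..8, so it never becomes true and ◇(start U □¬start) fails.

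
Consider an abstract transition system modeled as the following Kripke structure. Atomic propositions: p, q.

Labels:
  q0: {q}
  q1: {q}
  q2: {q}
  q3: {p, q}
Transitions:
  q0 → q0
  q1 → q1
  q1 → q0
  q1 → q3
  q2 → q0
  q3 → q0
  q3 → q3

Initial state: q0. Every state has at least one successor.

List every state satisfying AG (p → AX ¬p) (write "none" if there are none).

{q0, q2}

States satisfying p → AX ¬p: {q0, q1, q2}.
States satisfying AG (p → AX ¬p): {q0, q2}.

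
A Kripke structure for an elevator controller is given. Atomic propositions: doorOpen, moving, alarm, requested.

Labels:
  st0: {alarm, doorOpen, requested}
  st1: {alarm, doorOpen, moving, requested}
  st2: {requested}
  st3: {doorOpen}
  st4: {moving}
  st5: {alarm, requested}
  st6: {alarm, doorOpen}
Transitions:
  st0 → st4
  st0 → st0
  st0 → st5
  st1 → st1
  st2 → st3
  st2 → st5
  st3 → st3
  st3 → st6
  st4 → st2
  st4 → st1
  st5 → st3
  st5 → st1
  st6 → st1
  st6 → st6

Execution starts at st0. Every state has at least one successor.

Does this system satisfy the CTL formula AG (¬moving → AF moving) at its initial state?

States satisfying ¬moving → AF moving: {st1, st4}.
States satisfying AG (¬moving → AF moving): {st1}.
st0 is reachable from st0 and violates ¬moving → AF moving, so AG fails at st0.
st0 ∉ Sat(AG (¬moving → AF moving)).

Does not hold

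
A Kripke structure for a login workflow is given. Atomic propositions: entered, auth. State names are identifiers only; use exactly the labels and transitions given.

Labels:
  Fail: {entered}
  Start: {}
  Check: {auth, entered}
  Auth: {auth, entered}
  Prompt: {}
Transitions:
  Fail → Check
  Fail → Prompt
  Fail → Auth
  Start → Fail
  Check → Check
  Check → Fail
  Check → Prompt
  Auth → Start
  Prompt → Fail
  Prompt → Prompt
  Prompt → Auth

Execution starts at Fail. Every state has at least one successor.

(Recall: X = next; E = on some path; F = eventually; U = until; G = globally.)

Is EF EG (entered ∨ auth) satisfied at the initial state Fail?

Yes

States satisfying EG (entered ∨ auth): {Fail, Check}.
States satisfying EF EG (entered ∨ auth): {Fail, Start, Check, Auth, Prompt}.
Some path from Fail reaches a state where EG (entered ∨ auth) holds.
Fail ∈ Sat(EF EG (entered ∨ auth)).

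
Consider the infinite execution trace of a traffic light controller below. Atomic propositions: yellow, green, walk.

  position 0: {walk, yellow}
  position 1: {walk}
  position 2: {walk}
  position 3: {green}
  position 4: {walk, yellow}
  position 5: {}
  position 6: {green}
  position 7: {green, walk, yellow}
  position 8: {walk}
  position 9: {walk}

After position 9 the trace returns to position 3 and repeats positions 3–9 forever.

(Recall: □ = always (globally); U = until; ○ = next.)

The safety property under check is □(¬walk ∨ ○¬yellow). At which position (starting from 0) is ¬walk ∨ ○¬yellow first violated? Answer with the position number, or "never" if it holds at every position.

never

¬walk ∨ ○¬yellow holds at every position 0..9, and those are all the positions the trace ever visits, so the invariant □(¬walk ∨ ○¬yellow) is never violated.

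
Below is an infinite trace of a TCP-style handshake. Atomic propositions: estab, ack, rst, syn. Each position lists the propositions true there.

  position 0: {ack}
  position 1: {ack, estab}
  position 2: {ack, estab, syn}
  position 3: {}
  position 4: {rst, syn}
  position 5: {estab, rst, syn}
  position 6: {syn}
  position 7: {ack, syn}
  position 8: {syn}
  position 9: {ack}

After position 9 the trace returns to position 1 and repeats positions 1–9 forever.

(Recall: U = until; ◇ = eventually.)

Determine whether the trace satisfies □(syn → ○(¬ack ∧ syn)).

syn → ○(¬ack ∧ syn) must hold at every position from 0 onward. It fails at position 2, so □(syn → ○(¬ack ∧ syn)) is false.
Positions where syn holds: 2, 4, 5, 6, 7, 8.
Check ○(¬ack ∧ syn) at each: 2→fails, 4→ok, 5→ok, 6→fails, 7→ok, 8→fails.

No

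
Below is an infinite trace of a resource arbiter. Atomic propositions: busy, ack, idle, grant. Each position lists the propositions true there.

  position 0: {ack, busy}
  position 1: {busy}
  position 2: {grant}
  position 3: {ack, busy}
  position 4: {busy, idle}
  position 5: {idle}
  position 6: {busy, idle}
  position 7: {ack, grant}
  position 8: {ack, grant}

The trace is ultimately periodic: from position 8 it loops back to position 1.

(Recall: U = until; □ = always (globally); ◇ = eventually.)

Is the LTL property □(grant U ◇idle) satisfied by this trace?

Satisfied

grant U ◇idle holds at every position 0..8, and those are all positions ever visited, so □(grant U ◇idle) holds.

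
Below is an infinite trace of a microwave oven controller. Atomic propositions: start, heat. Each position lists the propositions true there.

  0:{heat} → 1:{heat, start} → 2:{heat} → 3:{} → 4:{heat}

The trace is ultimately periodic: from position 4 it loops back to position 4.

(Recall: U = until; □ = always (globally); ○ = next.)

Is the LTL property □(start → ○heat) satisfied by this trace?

Holds

start → ○heat holds at every position 0..4, and those are all positions ever visited, so □(start → ○heat) holds.
Positions where start holds: 1.
Check ○heat at each: 1→ok.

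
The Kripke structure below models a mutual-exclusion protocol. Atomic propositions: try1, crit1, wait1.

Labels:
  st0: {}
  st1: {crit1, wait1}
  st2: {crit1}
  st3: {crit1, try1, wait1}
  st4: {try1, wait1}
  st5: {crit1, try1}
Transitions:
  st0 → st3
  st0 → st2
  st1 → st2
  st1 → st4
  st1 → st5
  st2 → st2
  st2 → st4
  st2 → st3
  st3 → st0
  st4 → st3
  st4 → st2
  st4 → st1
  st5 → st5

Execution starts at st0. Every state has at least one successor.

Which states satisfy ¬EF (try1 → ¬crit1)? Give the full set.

{st5}

States satisfying try1 → ¬crit1: {st0, st1, st2, st4}.
States satisfying EF (try1 → ¬crit1): {st0, st1, st2, st3, st4}.
States satisfying ¬EF (try1 → ¬crit1): {st5}.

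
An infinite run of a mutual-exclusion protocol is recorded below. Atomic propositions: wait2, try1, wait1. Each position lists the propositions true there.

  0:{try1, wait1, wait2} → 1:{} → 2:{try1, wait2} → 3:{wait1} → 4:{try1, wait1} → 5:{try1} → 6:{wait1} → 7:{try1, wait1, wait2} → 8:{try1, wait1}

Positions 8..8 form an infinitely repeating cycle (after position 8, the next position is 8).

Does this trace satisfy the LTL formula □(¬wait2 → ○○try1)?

¬wait2 → ○○try1 must hold at every position from 0 onward. It fails at position 1, so □(¬wait2 → ○○try1) is false.
Positions where ¬wait2 holds: 1, 3, 4, 5, 6, 8.
Check ○○try1 at each: 1→fails, 3→ok, 4→fails, 5→ok, 6→ok, 8→ok.

No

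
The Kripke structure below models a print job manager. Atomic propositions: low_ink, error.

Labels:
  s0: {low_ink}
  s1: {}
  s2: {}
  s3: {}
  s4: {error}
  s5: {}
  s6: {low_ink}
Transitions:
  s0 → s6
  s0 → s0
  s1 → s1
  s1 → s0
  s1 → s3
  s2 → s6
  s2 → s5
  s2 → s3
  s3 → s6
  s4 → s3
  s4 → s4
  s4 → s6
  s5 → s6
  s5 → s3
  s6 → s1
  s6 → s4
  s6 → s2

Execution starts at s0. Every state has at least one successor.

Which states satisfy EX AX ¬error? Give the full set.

{s0, s1, s2, s4, s5, s6}

States satisfying AX ¬error: {s0, s1, s2, s3, s5}.
States satisfying EX AX ¬error: {s0, s1, s2, s4, s5, s6}.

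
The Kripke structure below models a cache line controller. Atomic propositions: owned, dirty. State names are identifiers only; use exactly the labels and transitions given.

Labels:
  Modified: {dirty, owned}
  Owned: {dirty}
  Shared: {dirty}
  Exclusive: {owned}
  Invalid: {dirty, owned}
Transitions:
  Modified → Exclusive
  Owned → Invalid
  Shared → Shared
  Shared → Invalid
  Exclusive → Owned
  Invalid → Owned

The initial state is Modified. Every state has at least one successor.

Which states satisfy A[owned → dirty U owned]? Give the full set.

States satisfying owned → dirty: {Modified, Owned, Shared, Invalid}.
States satisfying owned: {Modified, Exclusive, Invalid}.
States satisfying A[owned → dirty U owned]: {Modified, Owned, Exclusive, Invalid}.

{Modified, Owned, Exclusive, Invalid}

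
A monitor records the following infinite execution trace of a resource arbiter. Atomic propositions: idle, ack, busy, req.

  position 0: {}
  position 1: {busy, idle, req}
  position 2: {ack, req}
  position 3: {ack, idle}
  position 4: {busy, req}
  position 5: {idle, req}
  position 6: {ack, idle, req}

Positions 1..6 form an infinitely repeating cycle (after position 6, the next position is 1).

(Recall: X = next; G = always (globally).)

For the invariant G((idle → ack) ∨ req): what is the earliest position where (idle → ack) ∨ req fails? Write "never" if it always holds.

never

(idle → ack) ∨ req holds at every position 0..6, and those are all the positions the trace ever visits, so the invariant G((idle → ack) ∨ req) is never violated.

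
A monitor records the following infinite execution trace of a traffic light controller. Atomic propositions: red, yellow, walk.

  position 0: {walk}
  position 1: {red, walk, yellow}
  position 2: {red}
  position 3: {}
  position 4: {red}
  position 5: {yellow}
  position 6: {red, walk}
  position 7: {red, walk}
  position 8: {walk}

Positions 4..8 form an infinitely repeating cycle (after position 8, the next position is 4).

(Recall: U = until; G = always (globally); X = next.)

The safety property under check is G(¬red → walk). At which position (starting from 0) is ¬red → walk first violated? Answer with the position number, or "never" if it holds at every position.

3

Check ¬red → walk at each position in order: 0 ✓, 1 ✓, 2 ✓.
At position 3 the labels are {}, so ¬red → walk is false there. This is the first violation.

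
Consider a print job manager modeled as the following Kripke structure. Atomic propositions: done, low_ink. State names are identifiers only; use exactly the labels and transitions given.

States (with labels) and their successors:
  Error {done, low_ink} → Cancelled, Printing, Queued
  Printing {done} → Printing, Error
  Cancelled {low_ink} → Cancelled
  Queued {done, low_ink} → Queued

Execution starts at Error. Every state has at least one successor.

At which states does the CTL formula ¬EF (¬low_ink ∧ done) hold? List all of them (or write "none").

States satisfying ¬low_ink ∧ done: {Printing}.
States satisfying EF (¬low_ink ∧ done): {Error, Printing}.
States satisfying ¬EF (¬low_ink ∧ done): {Cancelled, Queued}.

{Cancelled, Queued}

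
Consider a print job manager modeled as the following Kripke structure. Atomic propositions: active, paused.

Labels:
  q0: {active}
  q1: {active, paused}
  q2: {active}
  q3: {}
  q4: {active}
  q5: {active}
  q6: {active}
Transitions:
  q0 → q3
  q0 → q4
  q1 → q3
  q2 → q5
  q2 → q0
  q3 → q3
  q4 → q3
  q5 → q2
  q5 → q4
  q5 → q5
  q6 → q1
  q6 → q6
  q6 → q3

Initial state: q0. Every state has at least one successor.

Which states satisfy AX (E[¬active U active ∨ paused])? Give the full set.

States satisfying E[¬active U active ∨ paused]: {q0, q1, q2, q4, q5, q6}.
States satisfying AX (E[¬active U active ∨ paused]): {q2, q5}.

{q2, q5}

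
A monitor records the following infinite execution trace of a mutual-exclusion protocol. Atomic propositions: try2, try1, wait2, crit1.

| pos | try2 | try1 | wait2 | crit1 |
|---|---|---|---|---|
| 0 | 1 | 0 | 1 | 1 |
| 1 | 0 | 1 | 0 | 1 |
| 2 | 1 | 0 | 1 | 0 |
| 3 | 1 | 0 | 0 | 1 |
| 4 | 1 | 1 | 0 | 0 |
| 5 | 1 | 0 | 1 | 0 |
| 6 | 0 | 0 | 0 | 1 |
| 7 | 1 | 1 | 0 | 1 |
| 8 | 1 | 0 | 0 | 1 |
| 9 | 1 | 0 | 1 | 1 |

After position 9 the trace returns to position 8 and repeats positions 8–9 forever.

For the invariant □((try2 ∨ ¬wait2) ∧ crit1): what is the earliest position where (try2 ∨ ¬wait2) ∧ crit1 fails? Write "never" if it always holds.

Check (try2 ∨ ¬wait2) ∧ crit1 at each position in order: 0 ✓, 1 ✓.
At position 2 the labels are {try2, wait2}, so (try2 ∨ ¬wait2) ∧ crit1 is false there. This is the first violation.

2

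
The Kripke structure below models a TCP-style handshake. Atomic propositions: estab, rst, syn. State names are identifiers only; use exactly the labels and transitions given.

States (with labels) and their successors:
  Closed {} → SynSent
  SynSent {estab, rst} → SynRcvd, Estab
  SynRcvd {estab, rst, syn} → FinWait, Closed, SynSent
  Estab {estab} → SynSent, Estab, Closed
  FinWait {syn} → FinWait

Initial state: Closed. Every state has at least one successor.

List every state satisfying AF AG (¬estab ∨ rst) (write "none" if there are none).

{FinWait}

States satisfying AG (¬estab ∨ rst): {FinWait}.
States satisfying AF AG (¬estab ∨ rst): {FinWait}.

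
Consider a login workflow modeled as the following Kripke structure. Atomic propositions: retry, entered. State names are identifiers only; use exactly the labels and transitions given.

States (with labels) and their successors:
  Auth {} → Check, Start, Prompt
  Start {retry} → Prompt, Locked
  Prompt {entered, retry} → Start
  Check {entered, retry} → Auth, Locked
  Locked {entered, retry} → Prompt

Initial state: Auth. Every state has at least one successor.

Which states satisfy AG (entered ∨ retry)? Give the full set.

States satisfying entered ∨ retry: {Start, Prompt, Check, Locked}.
States satisfying AG (entered ∨ retry): {Start, Prompt, Locked}.

{Start, Prompt, Locked}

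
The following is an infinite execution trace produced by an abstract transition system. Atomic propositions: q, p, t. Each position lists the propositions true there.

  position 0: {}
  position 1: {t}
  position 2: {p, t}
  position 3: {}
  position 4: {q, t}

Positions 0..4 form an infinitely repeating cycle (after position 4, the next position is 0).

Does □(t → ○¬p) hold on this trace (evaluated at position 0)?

t → ○¬p must hold at every position from 0 onward. It fails at position 1, so □(t → ○¬p) is false.
Positions where t holds: 1, 2, 4.
Check ○¬p at each: 1→fails, 2→ok, 4→ok.

Violated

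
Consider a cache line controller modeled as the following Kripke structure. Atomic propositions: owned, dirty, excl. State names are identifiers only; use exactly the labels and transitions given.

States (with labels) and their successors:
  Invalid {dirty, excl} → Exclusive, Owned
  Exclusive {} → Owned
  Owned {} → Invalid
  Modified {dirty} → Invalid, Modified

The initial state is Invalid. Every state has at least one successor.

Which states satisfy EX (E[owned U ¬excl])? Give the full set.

{Invalid, Exclusive, Modified}

States satisfying E[owned U ¬excl]: {Exclusive, Owned, Modified}.
States satisfying EX (E[owned U ¬excl]): {Invalid, Exclusive, Modified}.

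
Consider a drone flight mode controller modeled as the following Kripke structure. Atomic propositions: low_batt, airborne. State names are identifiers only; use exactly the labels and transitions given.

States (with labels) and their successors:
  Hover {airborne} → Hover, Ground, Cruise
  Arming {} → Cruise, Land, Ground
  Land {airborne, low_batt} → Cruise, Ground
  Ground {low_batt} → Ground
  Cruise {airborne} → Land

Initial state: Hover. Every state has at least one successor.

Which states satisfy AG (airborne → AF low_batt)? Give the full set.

{Arming, Land, Ground, Cruise}

States satisfying airborne → AF low_batt: {Arming, Land, Ground, Cruise}.
States satisfying AG (airborne → AF low_batt): {Arming, Land, Ground, Cruise}.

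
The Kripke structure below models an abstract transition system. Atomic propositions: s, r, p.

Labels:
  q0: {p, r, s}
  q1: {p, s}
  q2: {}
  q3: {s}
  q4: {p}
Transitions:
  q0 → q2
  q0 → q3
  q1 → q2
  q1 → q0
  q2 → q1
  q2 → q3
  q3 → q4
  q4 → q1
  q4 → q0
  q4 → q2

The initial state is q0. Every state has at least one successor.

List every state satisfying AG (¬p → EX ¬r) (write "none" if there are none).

{q0, q1, q2, q3, q4}

States satisfying ¬p → EX ¬r: {q0, q1, q2, q3, q4}.
States satisfying AG (¬p → EX ¬r): {q0, q1, q2, q3, q4}.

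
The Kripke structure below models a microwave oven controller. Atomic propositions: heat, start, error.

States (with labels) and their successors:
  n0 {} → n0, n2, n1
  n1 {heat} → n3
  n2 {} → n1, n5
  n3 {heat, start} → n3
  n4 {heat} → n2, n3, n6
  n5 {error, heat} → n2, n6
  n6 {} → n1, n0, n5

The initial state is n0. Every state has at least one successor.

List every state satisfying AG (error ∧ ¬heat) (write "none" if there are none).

States satisfying error ∧ ¬heat: ∅.
States satisfying AG (error ∧ ¬heat): ∅.

none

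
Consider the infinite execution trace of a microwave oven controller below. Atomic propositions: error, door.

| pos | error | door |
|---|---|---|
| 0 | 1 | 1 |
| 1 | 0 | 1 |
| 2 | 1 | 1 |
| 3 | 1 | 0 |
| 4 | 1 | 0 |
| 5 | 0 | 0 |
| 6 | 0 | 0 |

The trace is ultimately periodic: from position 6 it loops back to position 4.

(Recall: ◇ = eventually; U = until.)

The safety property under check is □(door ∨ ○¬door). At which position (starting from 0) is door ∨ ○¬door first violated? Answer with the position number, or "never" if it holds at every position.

door ∨ ○¬door holds at every position 0..6, and those are all the positions the trace ever visits, so the invariant □(door ∨ ○¬door) is never violated.

never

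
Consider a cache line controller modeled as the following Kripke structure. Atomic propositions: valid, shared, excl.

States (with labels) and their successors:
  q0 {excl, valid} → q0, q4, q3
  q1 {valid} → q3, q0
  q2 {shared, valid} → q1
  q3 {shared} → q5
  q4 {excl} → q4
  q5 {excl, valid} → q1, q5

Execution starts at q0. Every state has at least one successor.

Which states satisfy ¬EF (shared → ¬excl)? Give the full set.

none

States satisfying shared → ¬excl: {q0, q1, q2, q3, q4, q5}.
States satisfying EF (shared → ¬excl): {q0, q1, q2, q3, q4, q5}.
States satisfying ¬EF (shared → ¬excl): ∅.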